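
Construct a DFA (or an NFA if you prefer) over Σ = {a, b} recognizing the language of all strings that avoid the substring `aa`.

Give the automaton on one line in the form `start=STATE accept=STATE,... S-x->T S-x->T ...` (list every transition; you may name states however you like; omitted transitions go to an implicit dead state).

Track partial matches of the forbidden pattern `aa`. State S2 is a dead state reached once `aa` has occurred; every other state accepts. S0 means no part of `aa` is currently matched.
        a   b  
>* S0   S1  S0 
 * S1   S2  S0 
   S2   S2  S2 
(> = start, * = accepting)

start=S0 accept=S0,S1 S0-a->S1 S0-b->S0 S1-a->S2 S1-b->S0 S2-a->S2 S2-b->S2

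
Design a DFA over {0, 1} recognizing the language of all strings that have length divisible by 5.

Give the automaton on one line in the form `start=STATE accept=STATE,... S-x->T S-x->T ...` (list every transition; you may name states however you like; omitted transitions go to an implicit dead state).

Only the length mod 5 matters, so use a 5-cycle: from any state, every input symbol moves to the next state, wrapping q4 back to q0. Mark q0 accepting.
5 states suffice.
        0   1  
>* q0   q1  q1 
   q1   q2  q2 
   q2   q3  q3 
   q3   q4  q4 
   q4   q0  q0 
(> = start, * = accepting)

start=q0 accept=q0 q0-0->q1 q0-1->q1 q1-0->q2 q1-1->q2 q2-0->q3 q2-1->q3 q3-0->q4 q3-1->q4 q4-0->q0 q4-1->q0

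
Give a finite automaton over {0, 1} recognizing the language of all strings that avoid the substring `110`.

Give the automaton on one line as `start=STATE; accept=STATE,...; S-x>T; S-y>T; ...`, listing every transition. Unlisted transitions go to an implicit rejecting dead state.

start=A; accept=A,B,C; A-0>A; A-1>B; B-0>A; B-1>C; C-0>D; C-1>C; D-0>D; D-1>D

This is the complement of 'contains `110`'. Use the same substring-matching states — A through D holding how much of `110` has just been matched — but flip the accepting set: everything except the trap D accepts.
       0  1 
>* A   A  B 
 * B   A  C 
 * C   D  C 
   D   D  D 
(> = start, * = accepting)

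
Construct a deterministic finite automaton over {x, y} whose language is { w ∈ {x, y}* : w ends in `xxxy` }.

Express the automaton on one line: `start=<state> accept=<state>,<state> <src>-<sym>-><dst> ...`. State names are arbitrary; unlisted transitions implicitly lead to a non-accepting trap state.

start=q0 accept=q4 q0-x->q1 q0-y->q0 q1-x->q2 q1-y->q0 q2-x->q3 q2-y->q0 q3-x->q3 q3-y->q4 q4-x->q1 q4-y->q0

Let each state record the length of the longest suffix of the input read so far that is also a prefix of `xxxy`. q1 means the last symbol is `x`; q2 means the last 2 symbols are `xx`; q3 means the last 3 symbols are `xxx`; q4 means the last 4 symbols are `xxxy`. Accept only at q4, where the string currently ends in `xxxy`.
5 states suffice.
        x   y  
>  q0   q1  q0 
   q1   q2  q0 
   q2   q3  q0 
   q3   q3  q4 
 * q4   q1  q0 
(> = start, * = accepting)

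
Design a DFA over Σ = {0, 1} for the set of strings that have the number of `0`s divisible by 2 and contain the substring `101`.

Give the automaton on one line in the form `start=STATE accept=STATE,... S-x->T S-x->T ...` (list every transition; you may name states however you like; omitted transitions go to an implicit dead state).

Handle the two conditions separately and then intersect. The first has 2 states tracking the count of `0`s modulo 2; the second has 4 states tracking whether and how much of `101` has been seen. A product state is a pair (one from each), accepting exactly when both do.
        0   1  
>  s0   s1  s2 
   s1   s0  s3 
   s2   s4  s2 
   s3   s5  s3 
   s4   s0  s6 
   s5   s1  s7 
   s6   s7  s6 
 * s7   s6  s7 
(> = start, * = accepting)

start=s0 accept=s7 s0-0->s1 s0-1->s2 s1-0->s0 s1-1->s3 s2-0->s4 s2-1->s2 s3-0->s5 s3-1->s3 s4-0->s0 s4-1->s6 s5-0->s1 s5-1->s7 s6-0->s7 s6-1->s6 s7-0->s6 s7-1->s7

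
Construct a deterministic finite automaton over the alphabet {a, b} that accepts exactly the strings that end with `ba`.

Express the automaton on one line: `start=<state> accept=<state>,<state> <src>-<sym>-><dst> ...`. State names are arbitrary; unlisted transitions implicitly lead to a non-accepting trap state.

Remember how much of `ba` the current input suffix matches. State q0 means no match yet; q1 means the last symbol is `b`; q2 means the last 2 symbols are `ba`. Only q2 accepts. On a mismatch, fall back to the longest proper suffix that is still a prefix of `ba`.
        a   b  
>  q0   q0  q1 
   q1   q2  q1 
 * q2   q0  q1 
(> = start, * = accepting)

start=q0 accept=q2 q0-a->q0 q0-b->q1 q1-a->q2 q1-b->q1 q2-a->q0 q2-b->q1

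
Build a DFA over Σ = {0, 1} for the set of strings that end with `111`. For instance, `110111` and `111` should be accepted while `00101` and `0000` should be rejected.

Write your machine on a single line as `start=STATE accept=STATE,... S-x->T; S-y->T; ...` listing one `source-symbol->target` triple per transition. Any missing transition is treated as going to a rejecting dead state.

start=q0; accept=q3; q0-0->q0; q0-1->q1; q1-0->q0; q1-1->q2; q2-0->q0; q2-1->q3; q3-0->q0; q3-1->q3

Remember how much of `111` the current input suffix matches. State q0 means no match yet; q1 means the last symbol is `1`; q2 means the last 2 symbols are `11`; q3 means the last 3 symbols are `111`. Only q3 accepts. On a mismatch, fall back to the longest proper suffix that is still a prefix of `111`.
        0   1  
>  q0   q0  q1 
   q1   q0  q2 
   q2   q0  q3 
 * q3   q0  q3 
(> = start, * = accepting)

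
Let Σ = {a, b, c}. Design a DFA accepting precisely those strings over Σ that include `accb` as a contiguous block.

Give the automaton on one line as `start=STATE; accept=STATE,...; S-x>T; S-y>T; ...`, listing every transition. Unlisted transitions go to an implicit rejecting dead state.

States s0..s3 record the length of the longest prefix of `accb` that matches the current input suffix. Reaching s4 means `accb` has been seen, and we stay there forever. Accept from s4.
With 5 states:
        a   b   c  
>  s0   s1  s0  s0 
   s1   s1  s0  s2 
   s2   s1  s0  s3 
   s3   s1  s4  s0 
 * s4   s4  s4  s4 
(> = start, * = accepting)

start=s0; accept=s4; s0-a>s1; s0-b>s0; s0-c>s0; s1-a>s1; s1-b>s0; s1-c>s2; s2-a>s1; s2-b>s0; s2-c>s3; s3-a>s1; s3-b>s4; s3-c>s0; s4-a>s4; s4-b>s4; s4-c>s4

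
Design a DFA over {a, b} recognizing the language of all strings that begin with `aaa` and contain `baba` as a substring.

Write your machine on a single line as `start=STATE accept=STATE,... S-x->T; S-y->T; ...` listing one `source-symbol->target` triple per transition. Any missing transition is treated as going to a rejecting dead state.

Build one automaton per condition and run them in lockstep. One (5 states) tracks whether the input so far still matches the prefix `aaa`; the other (5 states) tracks whether and how much of `baba` has been seen. Each combined state is a pair, one component from each; accept when both components accept. Equivalent product states are then merged.
With 9 states:
        a   b  
>  s0   s1  s2 
   s1   s3  s2 
   s2   s2  s2 
   s3   s4  s2 
   s4   s4  s5 
   s5   s6  s5 
   s6   s4  s7 
   s7   s8  s5 
 * s8   s8  s8 
(> = start, * = accepting)

start=s0; accept=s8; s0-a->s1; s0-b->s2; s1-a->s3; s1-b->s2; s2-a->s2; s2-b->s2; s3-a->s4; s3-b->s2; s4-a->s4; s4-b->s5; s5-a->s6; s5-b->s5; s6-a->s4; s6-b->s7; s7-a->s8; s7-b->s5; s8-a->s8; s8-b->s8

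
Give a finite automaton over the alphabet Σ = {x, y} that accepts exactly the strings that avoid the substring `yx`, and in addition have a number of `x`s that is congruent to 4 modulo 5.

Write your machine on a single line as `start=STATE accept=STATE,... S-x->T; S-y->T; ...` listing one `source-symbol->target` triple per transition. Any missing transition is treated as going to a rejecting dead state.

start=A; accept=F,G; A-x->B; A-y->C; B-x->D; B-y->C; C-x->C; C-y->C; D-x->E; D-y->C; E-x->F; E-y->C; F-x->A; F-y->G; G-x->C; G-y->G

Handle the two conditions separately and then intersect. One (3 states) tracks partial matches of the forbidden pattern `yx`; the other (5 states) tracks the count of `x`s modulo 5. Each combined state is a pair, one component from each; accept when both components accept. Equivalent product states are then merged.
       x  y 
>  A   B  C 
   B   D  C 
   C   C  C 
   D   E  C 
   E   F  C 
 * F   A  G 
 * G   C  G 
(> = start, * = accepting)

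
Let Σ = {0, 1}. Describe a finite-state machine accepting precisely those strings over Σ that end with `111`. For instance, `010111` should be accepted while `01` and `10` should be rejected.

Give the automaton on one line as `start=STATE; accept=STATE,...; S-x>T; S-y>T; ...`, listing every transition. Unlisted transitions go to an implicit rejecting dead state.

start=A; accept=D; A-0>A; A-1>B; B-0>A; B-1>C; C-0>A; C-1>D; D-0>A; D-1>D

Let each state record the length of the longest suffix of the input read so far that is also a prefix of `111`. B means the last symbol is `1`; C means the last 2 symbols are `11`; D means the last 3 symbols are `111`. Accept only at D, where the string currently ends in `111`.
4 states suffice.
       0  1 
>  A   A  B 
   B   A  C 
   C   A  D 
 * D   A  D 
(> = start, * = accepting)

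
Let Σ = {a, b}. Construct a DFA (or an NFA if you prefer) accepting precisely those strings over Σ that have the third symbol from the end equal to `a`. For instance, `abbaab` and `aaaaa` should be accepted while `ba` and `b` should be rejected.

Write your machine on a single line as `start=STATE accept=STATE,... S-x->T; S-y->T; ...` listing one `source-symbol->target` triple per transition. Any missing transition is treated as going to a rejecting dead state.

Because acceptance depends on a position counted from the end, the machine has to buffer the most recent 3 symbols. Make each state the string of the last up-to-3 symbols read; on input `x` shift the window left and append `x`. Accept when the buffered window has length 3 and begins with `a`.
15 states suffice.
          a    b  
>  q0     q1   q2 
   q1     q3   q4 
   q2     q5   q6 
   q3     q7   q8 
   q4     q9  q10 
   q5    q11  q12 
   q6    q13  q14 
 * q7     q7   q8 
 * q8     q9  q10 
 * q9    q11  q12 
 * q10   q13  q14 
   q11    q7   q8 
   q12    q9  q10 
   q13   q11  q12 
   q14   q13  q14 
(> = start, * = accepting)

start=q0; accept=q7,q8,q9,q10; q0-a->q1; q0-b->q2; q1-a->q3; q1-b->q4; q2-a->q5; q2-b->q6; q3-a->q7; q3-b->q8; q4-a->q9; q4-b->q10; q5-a->q11; q5-b->q12; q6-a->q13; q6-b->q14; q7-a->q7; q7-b->q8; q8-a->q9; q8-b->q10; q9-a->q11; q9-b->q12; q10-a->q13; q10-b->q14; q11-a->q7; q11-b->q8; q12-a->q9; q12-b->q10; q13-a->q11; q13-b->q12; q14-a->q13; q14-b->q14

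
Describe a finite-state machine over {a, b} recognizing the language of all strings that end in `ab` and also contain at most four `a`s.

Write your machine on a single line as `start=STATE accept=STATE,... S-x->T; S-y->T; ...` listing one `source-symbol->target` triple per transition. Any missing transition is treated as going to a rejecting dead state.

Run two small machines in parallel and take their product. One (3 states) tracks how much of the suffix `ab` has currently been matched; the other (6 states) tracks the count of `a`s, saturating at 5. Each combined state is a pair, one component from each; accept when both components accept. After merging equivalent states the machine shrinks.
13 states suffice.
          a    b  
>  q0     q1   q0 
   q1     q2   q3 
   q2     q4   q5 
 * q3     q2   q6 
   q4     q7   q8 
 * q5     q4   q9 
   q6     q2   q6 
   q7    q10  q11 
 * q8     q7  q12 
   q9     q4   q9 
   q10   q10  q10 
 * q11   q10  q10 
   q12    q7  q12 
(> = start, * = accepting)

start=q0; accept=q3,q5,q8,q11; q0-a->q1; q0-b->q0; q1-a->q2; q1-b->q3; q2-a->q4; q2-b->q5; q3-a->q2; q3-b->q6; q4-a->q7; q4-b->q8; q5-a->q4; q5-b->q9; q6-a->q2; q6-b->q6; q7-a->q10; q7-b->q11; q8-a->q7; q8-b->q12; q9-a->q4; q9-b->q9; q10-a->q10; q10-b->q10; q11-a->q10; q11-b->q10; q12-a->q7; q12-b->q12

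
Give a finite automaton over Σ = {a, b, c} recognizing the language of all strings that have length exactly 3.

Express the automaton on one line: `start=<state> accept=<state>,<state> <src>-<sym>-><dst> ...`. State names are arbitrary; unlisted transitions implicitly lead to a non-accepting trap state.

We only need to distinguish lengths 0, 1, …, 3, and '>3'. Chain s0 → s1 → s2 → s3 → s4 on every symbol, with s4 looping. Accepting states: {s3}.
5 states suffice.
        a   b   c  
>  s0   s1  s1  s1 
   s1   s2  s2  s2 
   s2   s3  s3  s3 
 * s3   s4  s4  s4 
   s4   s4  s4  s4 
(> = start, * = accepting)

start=s0 accept=s3 s0-a->s1 s0-b->s1 s0-c->s1 s1-a->s2 s1-b->s2 s1-c->s2 s2-a->s3 s2-b->s3 s2-c->s3 s3-a->s4 s3-b->s4 s3-c->s4 s4-a->s4 s4-b->s4 s4-c->s4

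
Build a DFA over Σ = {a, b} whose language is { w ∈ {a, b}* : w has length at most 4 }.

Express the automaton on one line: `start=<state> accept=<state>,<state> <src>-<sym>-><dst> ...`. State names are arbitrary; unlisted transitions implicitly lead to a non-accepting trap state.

start=q0 accept=q0,q1,q2,q3,q4 q0-a->q1 q0-b->q1 q1-a->q2 q1-b->q2 q2-a->q3 q2-b->q3 q3-a->q4 q3-b->q4 q4-a->q5 q4-b->q5 q5-a->q5 q5-b->q5

We only need to distinguish lengths 0, 1, …, 4, and '>4'. Chain q0 → q1 → q2 → q3 → q4 → q5 on every symbol, with q5 looping. Accepting states: {q0, q1, q2, q3, q4}.
A 6-state machine:
        a   b  
>* q0   q1  q1 
 * q1   q2  q2 
 * q2   q3  q3 
 * q3   q4  q4 
 * q4   q5  q5 
   q5   q5  q5 
(> = start, * = accepting)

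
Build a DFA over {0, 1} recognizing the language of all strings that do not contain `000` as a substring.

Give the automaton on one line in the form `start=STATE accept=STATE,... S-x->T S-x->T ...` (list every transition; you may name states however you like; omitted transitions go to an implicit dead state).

start=A accept=A,B,C A-0->B A-1->A B-0->C B-1->A C-0->D C-1->A D-0->D D-1->D

Track partial matches of the forbidden pattern `000`. State D is a dead state reached once `000` has occurred; every other state accepts. A means no part of `000` is currently matched.
4 states suffice.
       0  1 
>* A   B  A 
 * B   C  A 
 * C   D  A 
   D   D  D 
(> = start, * = accepting)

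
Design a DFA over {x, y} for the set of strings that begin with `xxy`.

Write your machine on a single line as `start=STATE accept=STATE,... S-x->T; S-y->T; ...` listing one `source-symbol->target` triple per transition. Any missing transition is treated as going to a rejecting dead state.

start=A; accept=D; A-x->B; A-y->E; B-x->C; B-y->E; C-x->E; C-y->D; D-x->D; D-y->D; E-x->E; E-y->E

Walk along `xxy` while the input agrees: from A take `x` to B, and so on. Any deviation drops to the rejecting sink E. Once D is reached the prefix is confirmed and every continuation is accepted.
A 5-state machine:
       x  y 
>  A   B  E 
   B   C  E 
   C   E  D 
 * D   D  D 
   E   E  E 
(> = start, * = accepting)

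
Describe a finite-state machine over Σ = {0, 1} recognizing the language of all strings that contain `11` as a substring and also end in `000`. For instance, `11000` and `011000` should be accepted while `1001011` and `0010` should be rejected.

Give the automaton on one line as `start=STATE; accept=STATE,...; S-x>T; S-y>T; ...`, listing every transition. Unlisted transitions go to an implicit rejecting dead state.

start=q0; accept=q8; q0-0>q1; q0-1>q2; q1-0>q3; q1-1>q2; q2-0>q1; q2-1>q4; q3-0>q5; q3-1>q2; q4-0>q6; q4-1>q4; q5-0>q5; q5-1>q2; q6-0>q7; q6-1>q4; q7-0>q8; q7-1>q4; q8-0>q8; q8-1>q4

Handle the two conditions separately and then intersect. One (3 states) tracks whether and how much of `11` has been seen; the other (4 states) tracks how much of the suffix `000` has currently been matched. Each combined state is a pair, one component from each; accept when both components accept.
A 9-state machine:
        0   1  
>  q0   q1  q2 
   q1   q3  q2 
   q2   q1  q4 
   q3   q5  q2 
   q4   q6  q4 
   q5   q5  q2 
   q6   q7  q4 
   q7   q8  q4 
 * q8   q8  q4 
(> = start, * = accepting)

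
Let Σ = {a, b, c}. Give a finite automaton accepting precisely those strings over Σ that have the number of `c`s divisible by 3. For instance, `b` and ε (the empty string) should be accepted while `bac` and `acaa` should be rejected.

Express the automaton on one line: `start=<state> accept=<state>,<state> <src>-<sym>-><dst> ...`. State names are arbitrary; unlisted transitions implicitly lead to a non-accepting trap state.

The only thing that matters is how many `c`s have appeared, reduced mod 3. Use one state per residue: s0 for 0, …, s2 for 2. Reading `c` moves to the next residue; anything else stays put. s0 is accepting.
        a   b   c  
>* s0   s0  s0  s1 
   s1   s1  s1  s2 
   s2   s2  s2  s0 
(> = start, * = accepting)

start=s0 accept=s0 s0-a->s0 s0-b->s0 s0-c->s1 s1-a->s1 s1-b->s1 s1-c->s2 s2-a->s2 s2-b->s2 s2-c->s0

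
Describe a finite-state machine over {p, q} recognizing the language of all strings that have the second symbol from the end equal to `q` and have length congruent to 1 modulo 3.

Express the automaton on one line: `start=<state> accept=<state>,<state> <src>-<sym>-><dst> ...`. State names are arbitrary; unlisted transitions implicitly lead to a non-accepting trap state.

start=s0 accept=s4 s0-p->s1 s0-q->s1 s1-p->s2 s1-q->s2 s2-p->s0 s2-q->s3 s3-p->s4 s3-q->s4 s4-p->s2 s4-q->s2

Handle the two conditions separately and then intersect. The first has 7 states tracking the last 2 symbols read; the second has 3 states tracking the input length modulo 3. A product state is a pair (one from each), accepting exactly when both do. After merging equivalent states the machine shrinks.
With 5 states:
        p   q  
>  s0   s1  s1 
   s1   s2  s2 
   s2   s0  s3 
   s3   s4  s4 
 * s4   s2  s2 
(> = start, * = accepting)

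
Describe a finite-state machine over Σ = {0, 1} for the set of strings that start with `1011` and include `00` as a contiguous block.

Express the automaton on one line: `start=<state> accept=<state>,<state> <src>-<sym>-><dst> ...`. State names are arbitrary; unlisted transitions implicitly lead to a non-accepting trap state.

start=q0 accept=q7 q0-0->q1 q0-1->q2 q1-0->q1 q1-1->q1 q2-0->q3 q2-1->q1 q3-0->q1 q3-1->q4 q4-0->q1 q4-1->q5 q5-0->q6 q5-1->q5 q6-0->q7 q6-1->q5 q7-0->q7 q7-1->q7

Build one automaton per condition and run them in lockstep. One (6 states) tracks whether the input so far still matches the prefix `1011`; the other (3 states) tracks whether and how much of `00` has been seen. Each combined state is a pair, one component from each; accept when both components accept. Minimizing collapses redundant product states.
An 8-state machine:
        0   1  
>  q0   q1  q2 
   q1   q1  q1 
   q2   q3  q1 
   q3   q1  q4 
   q4   q1  q5 
   q5   q6  q5 
   q6   q7  q5 
 * q7   q7  q7 
(> = start, * = accepting)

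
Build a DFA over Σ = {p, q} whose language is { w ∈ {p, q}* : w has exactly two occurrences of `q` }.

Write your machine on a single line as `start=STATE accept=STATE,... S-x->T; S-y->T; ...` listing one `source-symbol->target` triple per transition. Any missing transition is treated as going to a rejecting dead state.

Only the number of `q`s matters, and only up to 3. Make a chain A → B → C → D advanced by each `q` (with D absorbing); every other symbol self-loops. The accepting set is {C}.
4 states suffice.
       p  q 
>  A   A  B 
   B   B  C 
 * C   C  D 
   D   D  D 
(> = start, * = accepting)

start=A; accept=C; A-p->A; A-q->B; B-p->B; B-q->C; C-p->C; C-q->D; D-p->D; D-q->D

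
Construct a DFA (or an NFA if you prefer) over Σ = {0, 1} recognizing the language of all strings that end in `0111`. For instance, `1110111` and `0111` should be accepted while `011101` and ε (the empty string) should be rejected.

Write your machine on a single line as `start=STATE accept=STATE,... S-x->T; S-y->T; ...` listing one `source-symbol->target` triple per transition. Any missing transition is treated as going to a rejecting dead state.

Remember how much of `0111` the current input suffix matches. State S0 means no match yet; S1 means the last symbol is `0`; S2 means the last 2 symbols are `01`; S3 means the last 3 symbols are `011`; S4 means the last 4 symbols are `0111`. Only S4 accepts. On a mismatch, fall back to the longest proper suffix that is still a prefix of `0111`.
        0   1  
>  S0   S1  S0 
   S1   S1  S2 
   S2   S1  S3 
   S3   S1  S4 
 * S4   S1  S0 
(> = start, * = accepting)

start=S0; accept=S4; S0-0->S1; S0-1->S0; S1-0->S1; S1-1->S2; S2-0->S1; S2-1->S3; S3-0->S1; S3-1->S4; S4-0->S1; S4-1->S0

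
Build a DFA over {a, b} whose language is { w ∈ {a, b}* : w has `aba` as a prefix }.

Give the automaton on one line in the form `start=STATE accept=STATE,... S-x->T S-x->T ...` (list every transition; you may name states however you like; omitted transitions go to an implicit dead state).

Check the first 3 symbols one by one: S0 through S2 record how many have matched `aba` so far; any wrong symbol goes to the dead state S4. After all 3 match we enter the accepting sink S3.
With 5 states:
        a   b  
>  S0   S1  S4 
   S1   S4  S2 
   S2   S3  S4 
 * S3   S3  S3 
   S4   S4  S4 
(> = start, * = accepting)

start=S0 accept=S3 S0-a->S1 S0-b->S4 S1-a->S4 S1-b->S2 S2-a->S3 S2-b->S4 S3-a->S3 S3-b->S3 S4-a->S4 S4-b->S4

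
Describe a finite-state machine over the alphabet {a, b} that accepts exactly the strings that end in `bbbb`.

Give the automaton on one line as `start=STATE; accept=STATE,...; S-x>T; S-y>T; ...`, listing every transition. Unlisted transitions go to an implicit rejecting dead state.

start=q0; accept=q4; q0-a>q0; q0-b>q1; q1-a>q0; q1-b>q2; q2-a>q0; q2-b>q3; q3-a>q0; q3-b>q4; q4-a>q0; q4-b>q4

Remember how much of `bbbb` the current input suffix matches. State q0 means no match yet; q1 means the last symbol is `b`; q2 means the last 2 symbols are `bb`; q3 means the last 3 symbols are `bbb`; q4 means the last 4 symbols are `bbbb`. Only q4 accepts. On a mismatch, fall back to the longest proper suffix that is still a prefix of `bbbb`.
With 5 states:
        a   b  
>  q0   q0  q1 
   q1   q0  q2 
   q2   q0  q3 
   q3   q0  q4 
 * q4   q0  q4 
(> = start, * = accepting)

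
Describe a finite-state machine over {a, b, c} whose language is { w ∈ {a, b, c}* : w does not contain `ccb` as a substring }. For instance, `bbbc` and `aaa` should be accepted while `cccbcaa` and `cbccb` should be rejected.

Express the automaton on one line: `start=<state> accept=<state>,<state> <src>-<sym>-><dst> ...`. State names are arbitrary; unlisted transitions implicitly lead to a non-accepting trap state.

start=q0 accept=q0,q1,q2 q0-a->q0 q0-b->q0 q0-c->q1 q1-a->q0 q1-b->q0 q1-c->q2 q2-a->q0 q2-b->q3 q2-c->q2 q3-a->q3 q3-b->q3 q3-c->q3

Track partial matches of the forbidden pattern `ccb`. State q3 is a dead state reached once `ccb` has occurred; every other state accepts. q0 means no part of `ccb` is currently matched.
        a   b   c  
>* q0   q0  q0  q1 
 * q1   q0  q0  q2 
 * q2   q0  q3  q2 
   q3   q3  q3  q3 
(> = start, * = accepting)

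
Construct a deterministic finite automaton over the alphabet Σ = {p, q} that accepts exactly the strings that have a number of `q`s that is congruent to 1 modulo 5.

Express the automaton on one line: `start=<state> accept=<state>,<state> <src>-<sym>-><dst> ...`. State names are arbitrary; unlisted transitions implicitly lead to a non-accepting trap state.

Keep the running count of `q`s modulo 5: each `q` advances along the cycle s0 → s1 → s2 → s3 → s4 → s0 while other symbols loop. Accept at s1.
5 states suffice.
        p   q  
>  s0   s0  s1 
 * s1   s1  s2 
   s2   s2  s3 
   s3   s3  s4 
   s4   s4  s0 
(> = start, * = accepting)

start=s0 accept=s1 s0-p->s0 s0-q->s1 s1-p->s1 s1-q->s2 s2-p->s2 s2-q->s3 s3-p->s3 s3-q->s4 s4-p->s4 s4-q->s0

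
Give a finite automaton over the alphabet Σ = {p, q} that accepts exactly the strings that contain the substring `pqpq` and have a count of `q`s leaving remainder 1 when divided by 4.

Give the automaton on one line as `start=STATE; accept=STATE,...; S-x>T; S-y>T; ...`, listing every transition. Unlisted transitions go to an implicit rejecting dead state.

start=S0; accept=S19; S0-p>S1; S0-q>S2; S1-p>S1; S1-q>S3; S2-p>S4; S2-q>S5; S3-p>S6; S3-q>S5; S4-p>S4; S4-q>S7; S5-p>S8; S5-q>S9; S6-p>S4; S6-q>S10; S7-p>S11; S7-q>S9; S8-p>S8; S8-q>S12; S9-p>S13; S9-q>S0; S10-p>S10; S10-q>S14; S11-p>S8; S11-q>S14; S12-p>S15; S12-q>S0; S13-p>S13; S13-q>S16; S14-p>S14; S14-q>S17; S15-p>S13; S15-q>S17; S16-p>S18; S16-q>S2; S17-p>S17; S17-q>S19; S18-p>S1; S18-q>S19; S19-p>S19; S19-q>S10

Handle the two conditions separately and then intersect. The first has 5 states tracking whether and how much of `pqpq` has been seen; the second has 4 states tracking the count of `q`s modulo 4. A product state is a pair (one from each), accepting exactly when both do.
A 20-state machine:
          p    q  
>  S0     S1   S2 
   S1     S1   S3 
   S2     S4   S5 
   S3     S6   S5 
   S4     S4   S7 
   S5     S8   S9 
   S6     S4  S10 
   S7    S11   S9 
   S8     S8  S12 
   S9    S13   S0 
   S10   S10  S14 
   S11    S8  S14 
   S12   S15   S0 
   S13   S13  S16 
   S14   S14  S17 
   S15   S13  S17 
   S16   S18   S2 
   S17   S17  S19 
   S18    S1  S19 
 * S19   S19  S10 
(> = start, * = accepting)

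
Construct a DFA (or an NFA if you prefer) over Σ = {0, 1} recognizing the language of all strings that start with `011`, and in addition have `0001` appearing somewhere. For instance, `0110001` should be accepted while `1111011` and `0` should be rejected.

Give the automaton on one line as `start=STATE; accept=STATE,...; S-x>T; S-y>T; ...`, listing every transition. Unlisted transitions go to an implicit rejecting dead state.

Build one automaton per condition and run them in lockstep. One (5 states) tracks whether the input so far still matches the prefix `011`; the other (5 states) tracks whether and how much of `0001` has been seen. Each combined state is a pair, one component from each; accept when both components accept. Equivalent product states are then merged.
With 9 states:
        0   1  
>  q0   q1  q2 
   q1   q2  q3 
   q2   q2  q2 
   q3   q2  q4 
   q4   q5  q4 
   q5   q6  q4 
   q6   q7  q4 
   q7   q7  q8 
 * q8   q8  q8 
(> = start, * = accepting)

start=q0; accept=q8; q0-0>q1; q0-1>q2; q1-0>q2; q1-1>q3; q2-0>q2; q2-1>q2; q3-0>q2; q3-1>q4; q4-0>q5; q4-1>q4; q5-0>q6; q5-1>q4; q6-0>q7; q6-1>q4; q7-0>q7; q7-1>q8; q8-0>q8; q8-1>q8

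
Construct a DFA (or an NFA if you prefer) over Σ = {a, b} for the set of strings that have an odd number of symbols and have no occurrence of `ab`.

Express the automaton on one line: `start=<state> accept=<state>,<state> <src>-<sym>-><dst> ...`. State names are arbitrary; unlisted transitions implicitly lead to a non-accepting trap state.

Run two small machines in parallel and take their product. The first has 2 states tracking the input length modulo 2; the second has 3 states tracking partial matches of the forbidden pattern `ab`. A product state is a pair (one from each), accepting exactly when both do.
With 6 states:
        a   b  
>  q0   q1  q2 
 * q1   q3  q4 
 * q2   q3  q0 
   q3   q1  q5 
   q4   q5  q5 
   q5   q4  q4 
(> = start, * = accepting)

start=q0 accept=q1,q2 q0-a->q1 q0-b->q2 q1-a->q3 q1-b->q4 q2-a->q3 q2-b->q0 q3-a->q1 q3-b->q5 q4-a->q5 q4-b->q5 q5-a->q4 q5-b->q4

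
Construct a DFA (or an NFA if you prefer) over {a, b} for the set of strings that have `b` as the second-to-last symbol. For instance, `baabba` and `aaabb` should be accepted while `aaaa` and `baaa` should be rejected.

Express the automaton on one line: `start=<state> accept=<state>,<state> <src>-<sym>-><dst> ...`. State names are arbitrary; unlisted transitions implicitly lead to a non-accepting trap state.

start=q0 accept=q5,q6 q0-a->q1 q0-b->q2 q1-a->q3 q1-b->q4 q2-a->q5 q2-b->q6 q3-a->q3 q3-b->q4 q4-a->q5 q4-b->q6 q5-a->q3 q5-b->q4 q6-a->q5 q6-b->q6

Because acceptance depends on a position counted from the end, the machine has to buffer the most recent 2 symbols. Make each state the string of the last up-to-2 symbols read; on input `x` shift the window left and append `x`. Accept when the buffered window has length 2 and begins with `b`.
        a   b  
>  q0   q1  q2 
   q1   q3  q4 
   q2   q5  q6 
   q3   q3  q4 
   q4   q5  q6 
 * q5   q3  q4 
 * q6   q5  q6 
(> = start, * = accepting)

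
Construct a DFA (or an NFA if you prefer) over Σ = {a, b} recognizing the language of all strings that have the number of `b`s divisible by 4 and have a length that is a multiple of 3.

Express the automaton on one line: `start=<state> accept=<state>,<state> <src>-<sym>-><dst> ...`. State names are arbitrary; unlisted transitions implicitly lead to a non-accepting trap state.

start=s0 accept=s0 s0-a->s1 s0-b->s2 s1-a->s3 s1-b->s4 s2-a->s4 s2-b->s5 s3-a->s0 s3-b->s6 s4-a->s6 s4-b->s7 s5-a->s7 s5-b->s8 s6-a->s2 s6-b->s9 s7-a->s9 s7-b->s10 s8-a->s10 s8-b->s1 s9-a->s5 s9-b->s11 s10-a->s11 s10-b->s3 s11-a->s8 s11-b->s0

Run two small machines in parallel and take their product. The first has 4 states tracking the count of `b`s modulo 4; the second has 3 states tracking the input length modulo 3. A product state is a pair (one from each), accepting exactly when both do.
          a    b  
>* s0     s1   s2 
   s1     s3   s4 
   s2     s4   s5 
   s3     s0   s6 
   s4     s6   s7 
   s5     s7   s8 
   s6     s2   s9 
   s7     s9  s10 
   s8    s10   s1 
   s9     s5  s11 
   s10   s11   s3 
   s11    s8   s0 
(> = start, * = accepting)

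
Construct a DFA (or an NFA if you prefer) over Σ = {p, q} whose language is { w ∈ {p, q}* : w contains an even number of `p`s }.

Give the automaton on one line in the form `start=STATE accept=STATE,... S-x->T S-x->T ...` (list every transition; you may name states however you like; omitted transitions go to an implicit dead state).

start=A accept=A A-p->B A-q->A B-p->A B-q->B

The only thing that matters is how many `p`s have appeared, reduced mod 2. Use one state per residue: A for 0, …, B for 1. Reading `p` moves to the next residue; anything else stays put. A is accepting.
2 states suffice.
       p  q 
>* A   B  A 
   B   A  B 
(> = start, * = accepting)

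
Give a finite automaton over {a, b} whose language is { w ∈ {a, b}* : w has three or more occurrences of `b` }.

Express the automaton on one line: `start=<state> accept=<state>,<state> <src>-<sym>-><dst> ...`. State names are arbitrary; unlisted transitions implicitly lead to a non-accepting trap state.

start=s0 accept=s3,s4 s0-a->s0 s0-b->s1 s1-a->s1 s1-b->s2 s2-a->s2 s2-b->s3 s3-a->s3 s3-b->s4 s4-a->s4 s4-b->s4

Count `b`s, saturating at 4: states s0 through s3 mean 0 through 3 `b`s seen; s4 means more than 3. Each `b` increments (capped at s4); other symbols loop. Accept from {s3, s4}.
5 states suffice.
        a   b  
>  s0   s0  s1 
   s1   s1  s2 
   s2   s2  s3 
 * s3   s3  s4 
 * s4   s4  s4 
(> = start, * = accepting)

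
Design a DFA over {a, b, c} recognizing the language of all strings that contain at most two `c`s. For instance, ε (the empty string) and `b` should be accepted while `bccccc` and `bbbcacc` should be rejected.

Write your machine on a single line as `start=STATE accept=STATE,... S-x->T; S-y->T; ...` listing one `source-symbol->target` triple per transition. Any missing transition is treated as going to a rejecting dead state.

start=S0; accept=S0,S1,S2; S0-a->S0; S0-b->S0; S0-c->S1; S1-a->S1; S1-b->S1; S1-c->S2; S2-a->S2; S2-b->S2; S2-c->S3; S3-a->S3; S3-b->S3; S3-c->S3

Only the number of `c`s matters, and only up to 3. Make a chain S0 → S1 → S2 → S3 advanced by each `c` (with S3 absorbing); every other symbol self-loops. The accepting set is {S0, S1, S2}.
        a   b   c  
>* S0   S0  S0  S1 
 * S1   S1  S1  S2 
 * S2   S2  S2  S3 
   S3   S3  S3  S3 
(> = start, * = accepting)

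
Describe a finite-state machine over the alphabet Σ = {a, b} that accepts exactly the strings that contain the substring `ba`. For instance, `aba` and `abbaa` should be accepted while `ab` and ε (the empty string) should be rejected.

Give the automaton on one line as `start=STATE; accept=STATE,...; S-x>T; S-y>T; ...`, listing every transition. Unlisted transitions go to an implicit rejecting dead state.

Track how much of `ba` has been matched so far: state S0 is no progress, S2 is the absorbing accept state reached once `ba` has occurred. Intermediate states record partial matches; on a mismatch, fall back to the longest reusable overlap.
3 states suffice.
        a   b  
>  S0   S0  S1 
   S1   S2  S1 
 * S2   S2  S2 
(> = start, * = accepting)

start=S0; accept=S2; S0-a>S0; S0-b>S1; S1-a>S2; S1-b>S1; S2-a>S2; S2-b>S2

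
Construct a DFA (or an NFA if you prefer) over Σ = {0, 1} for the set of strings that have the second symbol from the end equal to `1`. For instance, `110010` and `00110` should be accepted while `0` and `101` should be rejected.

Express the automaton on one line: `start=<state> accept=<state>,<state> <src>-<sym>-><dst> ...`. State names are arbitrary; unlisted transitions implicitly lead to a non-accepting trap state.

start=S0 accept=S5,S6 S0-0->S1 S0-1->S2 S1-0->S3 S1-1->S4 S2-0->S5 S2-1->S6 S3-0->S3 S3-1->S4 S4-0->S5 S4-1->S6 S5-0->S3 S5-1->S4 S6-0->S5 S6-1->S6

A DFA must remember the last 2 symbols (since which symbol is second-to-last isn't known until the input ends). Use one state per possible window of the last ≤2 symbols; accept from those whose window starts with `1`.
With 7 states:
        0   1  
>  S0   S1  S2 
   S1   S3  S4 
   S2   S5  S6 
   S3   S3  S4 
   S4   S5  S6 
 * S5   S3  S4 
 * S6   S5  S6 
(> = start, * = accepting)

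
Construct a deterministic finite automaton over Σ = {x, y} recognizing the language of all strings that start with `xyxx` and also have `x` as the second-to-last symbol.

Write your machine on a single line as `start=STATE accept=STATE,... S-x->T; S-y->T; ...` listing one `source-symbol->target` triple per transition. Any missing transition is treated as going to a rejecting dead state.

Build one automaton per condition and run them in lockstep. The first has 6 states tracking whether the input so far still matches the prefix `xyxx`; the second has 7 states tracking the last 2 symbols read. A product state is a pair (one from each), accepting exactly when both do. Minimizing collapses redundant product states.
9 states suffice.
        x   y  
>  S0   S1  S2 
   S1   S2  S3 
   S2   S2  S2 
   S3   S4  S2 
   S4   S5  S2 
 * S5   S5  S6 
 * S6   S7  S8 
   S7   S5  S6 
   S8   S7  S8 
(> = start, * = accepting)

start=S0; accept=S5,S6; S0-x->S1; S0-y->S2; S1-x->S2; S1-y->S3; S2-x->S2; S2-y->S2; S3-x->S4; S3-y->S2; S4-x->S5; S4-y->S2; S5-x->S5; S5-y->S6; S6-x->S7; S6-y->S8; S7-x->S5; S7-y->S6; S8-x->S7; S8-y->S8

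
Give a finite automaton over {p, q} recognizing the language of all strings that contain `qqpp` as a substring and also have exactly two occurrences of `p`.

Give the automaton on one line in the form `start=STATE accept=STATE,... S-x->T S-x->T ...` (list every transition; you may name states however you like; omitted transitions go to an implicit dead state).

start=S0 accept=S13 S0-p->S1 S0-q->S2 S1-p->S3 S1-q->S4 S2-p->S1 S2-q->S5 S3-p->S6 S3-q->S7 S4-p->S3 S4-q->S8 S5-p->S9 S5-q->S5 S6-p->S6 S6-q->S10 S7-p->S6 S7-q->S11 S8-p->S12 S8-q->S8 S9-p->S13 S9-q->S4 S10-p->S6 S10-q->S14 S11-p->S15 S11-q->S11 S12-p->S16 S12-q->S7 S13-p->S16 S13-q->S13 S14-p->S15 S14-q->S14 S15-p->S16 S15-q->S10 S16-p->S16 S16-q->S16

Build one automaton per condition and run them in lockstep. One (5 states) tracks whether and how much of `qqpp` has been seen; the other (4 states) tracks the count of `p`s, saturating at 3. Each combined state is a pair, one component from each; accept when both components accept.
With 17 states:
          p    q  
>  S0     S1   S2 
   S1     S3   S4 
   S2     S1   S5 
   S3     S6   S7 
   S4     S3   S8 
   S5     S9   S5 
   S6     S6  S10 
   S7     S6  S11 
   S8    S12   S8 
   S9    S13   S4 
   S10    S6  S14 
   S11   S15  S11 
   S12   S16   S7 
 * S13   S16  S13 
   S14   S15  S14 
   S15   S16  S10 
   S16   S16  S16 
(> = start, * = accepting)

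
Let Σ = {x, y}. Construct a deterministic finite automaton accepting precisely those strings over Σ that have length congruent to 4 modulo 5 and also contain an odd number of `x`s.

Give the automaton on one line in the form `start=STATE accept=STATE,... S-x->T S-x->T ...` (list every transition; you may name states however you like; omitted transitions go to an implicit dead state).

Run two small machines in parallel and take their product. One (5 states) tracks the input length modulo 5; the other (2 states) tracks the count of `x`s modulo 2. Each combined state is a pair, one component from each; accept when both components accept.
10 states suffice.
        x   y  
>  S0   S1  S2 
   S1   S3  S4 
   S2   S4  S3 
   S3   S5  S6 
   S4   S6  S5 
   S5   S7  S8 
   S6   S8  S7 
   S7   S9  S0 
 * S8   S0  S9 
   S9   S2  S1 
(> = start, * = accepting)

start=S0 accept=S8 S0-x->S1 S0-y->S2 S1-x->S3 S1-y->S4 S2-x->S4 S2-y->S3 S3-x->S5 S3-y->S6 S4-x->S6 S4-y->S5 S5-x->S7 S5-y->S8 S6-x->S8 S6-y->S7 S7-x->S9 S7-y->S0 S8-x->S0 S8-y->S9 S9-x->S2 S9-y->S1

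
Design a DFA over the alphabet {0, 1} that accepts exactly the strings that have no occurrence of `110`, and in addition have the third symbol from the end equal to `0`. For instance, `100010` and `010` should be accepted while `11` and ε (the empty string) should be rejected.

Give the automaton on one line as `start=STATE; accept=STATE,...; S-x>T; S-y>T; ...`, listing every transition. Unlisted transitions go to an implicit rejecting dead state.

start=s0; accept=s6,s7,s8,s9; s0-0>s1; s0-1>s2; s1-0>s3; s1-1>s4; s2-0>s1; s2-1>s5; s3-0>s6; s3-1>s7; s4-0>s8; s4-1>s9; s5-0>s5; s5-1>s5; s6-0>s6; s6-1>s7; s7-0>s8; s7-1>s9; s8-0>s3; s8-1>s4; s9-0>s5; s9-1>s5

Run two small machines in parallel and take their product. The first has 4 states tracking partial matches of the forbidden pattern `110`; the second has 15 states tracking the last 3 symbols read. A product state is a pair (one from each), accepting exactly when both do. Equivalent product states are then merged.
        0   1  
>  s0   s1  s2 
   s1   s3  s4 
   s2   s1  s5 
   s3   s6  s7 
   s4   s8  s9 
   s5   s5  s5 
 * s6   s6  s7 
 * s7   s8  s9 
 * s8   s3  s4 
 * s9   s5  s5 
(> = start, * = accepting)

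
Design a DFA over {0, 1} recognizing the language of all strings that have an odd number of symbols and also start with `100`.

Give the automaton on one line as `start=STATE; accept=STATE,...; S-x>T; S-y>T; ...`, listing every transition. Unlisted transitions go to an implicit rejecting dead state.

Handle the two conditions separately and then intersect. One (2 states) tracks the input length modulo 2; the other (5 states) tracks whether the input so far still matches the prefix `100`. Each combined state is a pair, one component from each; accept when both components accept. After merging equivalent states the machine shrinks.
A 6-state machine:
        0   1  
>  s0   s1  s2 
   s1   s1  s1 
   s2   s3  s1 
   s3   s4  s1 
 * s4   s5  s5 
   s5   s4  s4 
(> = start, * = accepting)

start=s0; accept=s4; s0-0>s1; s0-1>s2; s1-0>s1; s1-1>s1; s2-0>s3; s2-1>s1; s3-0>s4; s3-1>s1; s4-0>s5; s4-1>s5; s5-0>s4; s5-1>s4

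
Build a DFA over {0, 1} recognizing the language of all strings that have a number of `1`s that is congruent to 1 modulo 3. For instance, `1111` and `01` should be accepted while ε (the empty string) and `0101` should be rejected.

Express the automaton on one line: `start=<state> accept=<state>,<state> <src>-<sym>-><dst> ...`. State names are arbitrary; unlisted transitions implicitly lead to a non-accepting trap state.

start=s0 accept=s1 s0-0->s0 s0-1->s1 s1-0->s1 s1-1->s2 s2-0->s2 s2-1->s0

The only thing that matters is how many `1`s have appeared, reduced mod 3. Use one state per residue: s0 for 0, …, s2 for 2. Reading `1` moves to the next residue; anything else stays put. s1 is accepting.
        0   1  
>  s0   s0  s1 
 * s1   s1  s2 
   s2   s2  s0 
(> = start, * = accepting)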